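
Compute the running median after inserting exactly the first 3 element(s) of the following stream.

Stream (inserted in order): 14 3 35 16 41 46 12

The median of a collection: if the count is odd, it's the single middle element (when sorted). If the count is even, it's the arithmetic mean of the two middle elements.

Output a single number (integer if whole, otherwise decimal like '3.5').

Step 1: insert 14 -> lo=[14] (size 1, max 14) hi=[] (size 0) -> median=14
Step 2: insert 3 -> lo=[3] (size 1, max 3) hi=[14] (size 1, min 14) -> median=8.5
Step 3: insert 35 -> lo=[3, 14] (size 2, max 14) hi=[35] (size 1, min 35) -> median=14

Answer: 14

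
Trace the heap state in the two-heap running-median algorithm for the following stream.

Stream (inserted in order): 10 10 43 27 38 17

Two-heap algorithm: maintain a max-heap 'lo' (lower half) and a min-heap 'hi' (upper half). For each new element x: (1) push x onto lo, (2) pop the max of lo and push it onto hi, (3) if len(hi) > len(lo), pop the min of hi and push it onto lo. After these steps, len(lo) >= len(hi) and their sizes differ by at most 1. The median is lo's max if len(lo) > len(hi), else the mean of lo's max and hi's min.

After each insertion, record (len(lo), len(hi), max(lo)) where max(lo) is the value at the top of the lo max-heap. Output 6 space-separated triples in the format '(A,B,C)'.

Answer: (1,0,10) (1,1,10) (2,1,10) (2,2,10) (3,2,27) (3,3,17)

Derivation:
Step 1: insert 10 -> lo=[10] hi=[] -> (len(lo)=1, len(hi)=0, max(lo)=10)
Step 2: insert 10 -> lo=[10] hi=[10] -> (len(lo)=1, len(hi)=1, max(lo)=10)
Step 3: insert 43 -> lo=[10, 10] hi=[43] -> (len(lo)=2, len(hi)=1, max(lo)=10)
Step 4: insert 27 -> lo=[10, 10] hi=[27, 43] -> (len(lo)=2, len(hi)=2, max(lo)=10)
Step 5: insert 38 -> lo=[10, 10, 27] hi=[38, 43] -> (len(lo)=3, len(hi)=2, max(lo)=27)
Step 6: insert 17 -> lo=[10, 10, 17] hi=[27, 38, 43] -> (len(lo)=3, len(hi)=3, max(lo)=17)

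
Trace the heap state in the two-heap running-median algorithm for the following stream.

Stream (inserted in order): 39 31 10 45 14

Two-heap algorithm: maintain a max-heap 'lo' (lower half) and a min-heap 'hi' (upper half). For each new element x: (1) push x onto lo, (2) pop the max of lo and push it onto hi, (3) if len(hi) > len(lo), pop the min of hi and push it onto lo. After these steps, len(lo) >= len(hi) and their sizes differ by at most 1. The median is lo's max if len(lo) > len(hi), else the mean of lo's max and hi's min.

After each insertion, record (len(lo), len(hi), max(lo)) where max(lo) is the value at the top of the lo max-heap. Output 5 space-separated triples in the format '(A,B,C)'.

Step 1: insert 39 -> lo=[39] hi=[] -> (len(lo)=1, len(hi)=0, max(lo)=39)
Step 2: insert 31 -> lo=[31] hi=[39] -> (len(lo)=1, len(hi)=1, max(lo)=31)
Step 3: insert 10 -> lo=[10, 31] hi=[39] -> (len(lo)=2, len(hi)=1, max(lo)=31)
Step 4: insert 45 -> lo=[10, 31] hi=[39, 45] -> (len(lo)=2, len(hi)=2, max(lo)=31)
Step 5: insert 14 -> lo=[10, 14, 31] hi=[39, 45] -> (len(lo)=3, len(hi)=2, max(lo)=31)

Answer: (1,0,39) (1,1,31) (2,1,31) (2,2,31) (3,2,31)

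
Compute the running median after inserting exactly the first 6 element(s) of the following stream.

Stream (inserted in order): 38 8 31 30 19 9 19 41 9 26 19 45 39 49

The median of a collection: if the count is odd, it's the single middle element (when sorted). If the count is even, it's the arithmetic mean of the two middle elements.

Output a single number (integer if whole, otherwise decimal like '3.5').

Step 1: insert 38 -> lo=[38] (size 1, max 38) hi=[] (size 0) -> median=38
Step 2: insert 8 -> lo=[8] (size 1, max 8) hi=[38] (size 1, min 38) -> median=23
Step 3: insert 31 -> lo=[8, 31] (size 2, max 31) hi=[38] (size 1, min 38) -> median=31
Step 4: insert 30 -> lo=[8, 30] (size 2, max 30) hi=[31, 38] (size 2, min 31) -> median=30.5
Step 5: insert 19 -> lo=[8, 19, 30] (size 3, max 30) hi=[31, 38] (size 2, min 31) -> median=30
Step 6: insert 9 -> lo=[8, 9, 19] (size 3, max 19) hi=[30, 31, 38] (size 3, min 30) -> median=24.5

Answer: 24.5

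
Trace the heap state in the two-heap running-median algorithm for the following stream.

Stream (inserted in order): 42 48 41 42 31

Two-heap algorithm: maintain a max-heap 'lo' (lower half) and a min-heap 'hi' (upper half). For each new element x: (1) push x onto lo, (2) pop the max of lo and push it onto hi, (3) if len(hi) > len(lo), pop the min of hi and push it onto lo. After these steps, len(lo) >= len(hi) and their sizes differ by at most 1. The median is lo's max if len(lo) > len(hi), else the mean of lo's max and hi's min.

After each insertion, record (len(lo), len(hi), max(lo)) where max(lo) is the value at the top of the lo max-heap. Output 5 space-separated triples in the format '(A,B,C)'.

Answer: (1,0,42) (1,1,42) (2,1,42) (2,2,42) (3,2,42)

Derivation:
Step 1: insert 42 -> lo=[42] hi=[] -> (len(lo)=1, len(hi)=0, max(lo)=42)
Step 2: insert 48 -> lo=[42] hi=[48] -> (len(lo)=1, len(hi)=1, max(lo)=42)
Step 3: insert 41 -> lo=[41, 42] hi=[48] -> (len(lo)=2, len(hi)=1, max(lo)=42)
Step 4: insert 42 -> lo=[41, 42] hi=[42, 48] -> (len(lo)=2, len(hi)=2, max(lo)=42)
Step 5: insert 31 -> lo=[31, 41, 42] hi=[42, 48] -> (len(lo)=3, len(hi)=2, max(lo)=42)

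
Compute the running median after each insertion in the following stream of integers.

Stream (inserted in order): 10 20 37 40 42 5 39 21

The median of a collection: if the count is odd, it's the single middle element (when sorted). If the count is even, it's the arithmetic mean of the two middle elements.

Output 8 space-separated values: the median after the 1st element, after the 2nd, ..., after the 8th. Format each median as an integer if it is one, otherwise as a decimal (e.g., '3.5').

Step 1: insert 10 -> lo=[10] (size 1, max 10) hi=[] (size 0) -> median=10
Step 2: insert 20 -> lo=[10] (size 1, max 10) hi=[20] (size 1, min 20) -> median=15
Step 3: insert 37 -> lo=[10, 20] (size 2, max 20) hi=[37] (size 1, min 37) -> median=20
Step 4: insert 40 -> lo=[10, 20] (size 2, max 20) hi=[37, 40] (size 2, min 37) -> median=28.5
Step 5: insert 42 -> lo=[10, 20, 37] (size 3, max 37) hi=[40, 42] (size 2, min 40) -> median=37
Step 6: insert 5 -> lo=[5, 10, 20] (size 3, max 20) hi=[37, 40, 42] (size 3, min 37) -> median=28.5
Step 7: insert 39 -> lo=[5, 10, 20, 37] (size 4, max 37) hi=[39, 40, 42] (size 3, min 39) -> median=37
Step 8: insert 21 -> lo=[5, 10, 20, 21] (size 4, max 21) hi=[37, 39, 40, 42] (size 4, min 37) -> median=29

Answer: 10 15 20 28.5 37 28.5 37 29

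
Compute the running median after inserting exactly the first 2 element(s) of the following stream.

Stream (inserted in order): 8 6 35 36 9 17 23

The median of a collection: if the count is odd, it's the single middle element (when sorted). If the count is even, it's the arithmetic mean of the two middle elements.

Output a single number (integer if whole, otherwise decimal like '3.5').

Answer: 7

Derivation:
Step 1: insert 8 -> lo=[8] (size 1, max 8) hi=[] (size 0) -> median=8
Step 2: insert 6 -> lo=[6] (size 1, max 6) hi=[8] (size 1, min 8) -> median=7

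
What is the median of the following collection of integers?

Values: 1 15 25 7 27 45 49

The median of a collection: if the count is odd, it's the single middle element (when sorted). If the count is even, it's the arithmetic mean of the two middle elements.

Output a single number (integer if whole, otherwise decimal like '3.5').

Answer: 25

Derivation:
Step 1: insert 1 -> lo=[1] (size 1, max 1) hi=[] (size 0) -> median=1
Step 2: insert 15 -> lo=[1] (size 1, max 1) hi=[15] (size 1, min 15) -> median=8
Step 3: insert 25 -> lo=[1, 15] (size 2, max 15) hi=[25] (size 1, min 25) -> median=15
Step 4: insert 7 -> lo=[1, 7] (size 2, max 7) hi=[15, 25] (size 2, min 15) -> median=11
Step 5: insert 27 -> lo=[1, 7, 15] (size 3, max 15) hi=[25, 27] (size 2, min 25) -> median=15
Step 6: insert 45 -> lo=[1, 7, 15] (size 3, max 15) hi=[25, 27, 45] (size 3, min 25) -> median=20
Step 7: insert 49 -> lo=[1, 7, 15, 25] (size 4, max 25) hi=[27, 45, 49] (size 3, min 27) -> median=25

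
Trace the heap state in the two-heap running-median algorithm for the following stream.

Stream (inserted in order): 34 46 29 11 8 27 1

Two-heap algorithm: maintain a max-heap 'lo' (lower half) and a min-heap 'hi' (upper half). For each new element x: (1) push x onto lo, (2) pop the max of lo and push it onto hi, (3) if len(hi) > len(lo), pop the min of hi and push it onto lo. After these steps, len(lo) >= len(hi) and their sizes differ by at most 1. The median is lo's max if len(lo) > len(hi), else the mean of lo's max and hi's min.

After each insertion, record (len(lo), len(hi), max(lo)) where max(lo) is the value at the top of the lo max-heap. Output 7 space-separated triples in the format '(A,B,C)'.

Step 1: insert 34 -> lo=[34] hi=[] -> (len(lo)=1, len(hi)=0, max(lo)=34)
Step 2: insert 46 -> lo=[34] hi=[46] -> (len(lo)=1, len(hi)=1, max(lo)=34)
Step 3: insert 29 -> lo=[29, 34] hi=[46] -> (len(lo)=2, len(hi)=1, max(lo)=34)
Step 4: insert 11 -> lo=[11, 29] hi=[34, 46] -> (len(lo)=2, len(hi)=2, max(lo)=29)
Step 5: insert 8 -> lo=[8, 11, 29] hi=[34, 46] -> (len(lo)=3, len(hi)=2, max(lo)=29)
Step 6: insert 27 -> lo=[8, 11, 27] hi=[29, 34, 46] -> (len(lo)=3, len(hi)=3, max(lo)=27)
Step 7: insert 1 -> lo=[1, 8, 11, 27] hi=[29, 34, 46] -> (len(lo)=4, len(hi)=3, max(lo)=27)

Answer: (1,0,34) (1,1,34) (2,1,34) (2,2,29) (3,2,29) (3,3,27) (4,3,27)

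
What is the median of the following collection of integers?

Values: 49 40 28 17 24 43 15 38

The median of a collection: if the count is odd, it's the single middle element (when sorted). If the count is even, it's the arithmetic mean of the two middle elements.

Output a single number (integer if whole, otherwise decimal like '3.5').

Answer: 33

Derivation:
Step 1: insert 49 -> lo=[49] (size 1, max 49) hi=[] (size 0) -> median=49
Step 2: insert 40 -> lo=[40] (size 1, max 40) hi=[49] (size 1, min 49) -> median=44.5
Step 3: insert 28 -> lo=[28, 40] (size 2, max 40) hi=[49] (size 1, min 49) -> median=40
Step 4: insert 17 -> lo=[17, 28] (size 2, max 28) hi=[40, 49] (size 2, min 40) -> median=34
Step 5: insert 24 -> lo=[17, 24, 28] (size 3, max 28) hi=[40, 49] (size 2, min 40) -> median=28
Step 6: insert 43 -> lo=[17, 24, 28] (size 3, max 28) hi=[40, 43, 49] (size 3, min 40) -> median=34
Step 7: insert 15 -> lo=[15, 17, 24, 28] (size 4, max 28) hi=[40, 43, 49] (size 3, min 40) -> median=28
Step 8: insert 38 -> lo=[15, 17, 24, 28] (size 4, max 28) hi=[38, 40, 43, 49] (size 4, min 38) -> median=33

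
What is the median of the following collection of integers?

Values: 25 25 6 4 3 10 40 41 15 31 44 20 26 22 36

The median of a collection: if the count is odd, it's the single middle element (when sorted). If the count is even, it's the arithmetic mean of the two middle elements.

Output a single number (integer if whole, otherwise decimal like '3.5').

Answer: 25

Derivation:
Step 1: insert 25 -> lo=[25] (size 1, max 25) hi=[] (size 0) -> median=25
Step 2: insert 25 -> lo=[25] (size 1, max 25) hi=[25] (size 1, min 25) -> median=25
Step 3: insert 6 -> lo=[6, 25] (size 2, max 25) hi=[25] (size 1, min 25) -> median=25
Step 4: insert 4 -> lo=[4, 6] (size 2, max 6) hi=[25, 25] (size 2, min 25) -> median=15.5
Step 5: insert 3 -> lo=[3, 4, 6] (size 3, max 6) hi=[25, 25] (size 2, min 25) -> median=6
Step 6: insert 10 -> lo=[3, 4, 6] (size 3, max 6) hi=[10, 25, 25] (size 3, min 10) -> median=8
Step 7: insert 40 -> lo=[3, 4, 6, 10] (size 4, max 10) hi=[25, 25, 40] (size 3, min 25) -> median=10
Step 8: insert 41 -> lo=[3, 4, 6, 10] (size 4, max 10) hi=[25, 25, 40, 41] (size 4, min 25) -> median=17.5
Step 9: insert 15 -> lo=[3, 4, 6, 10, 15] (size 5, max 15) hi=[25, 25, 40, 41] (size 4, min 25) -> median=15
Step 10: insert 31 -> lo=[3, 4, 6, 10, 15] (size 5, max 15) hi=[25, 25, 31, 40, 41] (size 5, min 25) -> median=20
Step 11: insert 44 -> lo=[3, 4, 6, 10, 15, 25] (size 6, max 25) hi=[25, 31, 40, 41, 44] (size 5, min 25) -> median=25
Step 12: insert 20 -> lo=[3, 4, 6, 10, 15, 20] (size 6, max 20) hi=[25, 25, 31, 40, 41, 44] (size 6, min 25) -> median=22.5
Step 13: insert 26 -> lo=[3, 4, 6, 10, 15, 20, 25] (size 7, max 25) hi=[25, 26, 31, 40, 41, 44] (size 6, min 25) -> median=25
Step 14: insert 22 -> lo=[3, 4, 6, 10, 15, 20, 22] (size 7, max 22) hi=[25, 25, 26, 31, 40, 41, 44] (size 7, min 25) -> median=23.5
Step 15: insert 36 -> lo=[3, 4, 6, 10, 15, 20, 22, 25] (size 8, max 25) hi=[25, 26, 31, 36, 40, 41, 44] (size 7, min 25) -> median=25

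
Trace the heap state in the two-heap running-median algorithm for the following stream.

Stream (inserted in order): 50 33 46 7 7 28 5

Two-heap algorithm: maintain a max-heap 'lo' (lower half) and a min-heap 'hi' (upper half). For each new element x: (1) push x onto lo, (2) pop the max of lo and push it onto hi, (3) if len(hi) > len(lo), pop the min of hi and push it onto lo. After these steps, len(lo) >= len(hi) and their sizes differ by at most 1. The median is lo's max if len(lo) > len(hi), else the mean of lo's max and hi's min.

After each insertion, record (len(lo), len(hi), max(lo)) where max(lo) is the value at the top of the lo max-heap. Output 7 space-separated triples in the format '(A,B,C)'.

Step 1: insert 50 -> lo=[50] hi=[] -> (len(lo)=1, len(hi)=0, max(lo)=50)
Step 2: insert 33 -> lo=[33] hi=[50] -> (len(lo)=1, len(hi)=1, max(lo)=33)
Step 3: insert 46 -> lo=[33, 46] hi=[50] -> (len(lo)=2, len(hi)=1, max(lo)=46)
Step 4: insert 7 -> lo=[7, 33] hi=[46, 50] -> (len(lo)=2, len(hi)=2, max(lo)=33)
Step 5: insert 7 -> lo=[7, 7, 33] hi=[46, 50] -> (len(lo)=3, len(hi)=2, max(lo)=33)
Step 6: insert 28 -> lo=[7, 7, 28] hi=[33, 46, 50] -> (len(lo)=3, len(hi)=3, max(lo)=28)
Step 7: insert 5 -> lo=[5, 7, 7, 28] hi=[33, 46, 50] -> (len(lo)=4, len(hi)=3, max(lo)=28)

Answer: (1,0,50) (1,1,33) (2,1,46) (2,2,33) (3,2,33) (3,3,28) (4,3,28)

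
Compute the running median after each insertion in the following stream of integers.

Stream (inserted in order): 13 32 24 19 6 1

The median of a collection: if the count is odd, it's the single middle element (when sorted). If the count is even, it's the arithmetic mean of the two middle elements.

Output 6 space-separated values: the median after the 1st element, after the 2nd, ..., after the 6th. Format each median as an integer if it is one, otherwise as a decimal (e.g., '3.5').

Answer: 13 22.5 24 21.5 19 16

Derivation:
Step 1: insert 13 -> lo=[13] (size 1, max 13) hi=[] (size 0) -> median=13
Step 2: insert 32 -> lo=[13] (size 1, max 13) hi=[32] (size 1, min 32) -> median=22.5
Step 3: insert 24 -> lo=[13, 24] (size 2, max 24) hi=[32] (size 1, min 32) -> median=24
Step 4: insert 19 -> lo=[13, 19] (size 2, max 19) hi=[24, 32] (size 2, min 24) -> median=21.5
Step 5: insert 6 -> lo=[6, 13, 19] (size 3, max 19) hi=[24, 32] (size 2, min 24) -> median=19
Step 6: insert 1 -> lo=[1, 6, 13] (size 3, max 13) hi=[19, 24, 32] (size 3, min 19) -> median=16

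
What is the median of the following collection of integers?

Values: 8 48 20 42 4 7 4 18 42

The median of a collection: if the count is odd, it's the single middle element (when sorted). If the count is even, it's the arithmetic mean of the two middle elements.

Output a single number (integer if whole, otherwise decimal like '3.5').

Step 1: insert 8 -> lo=[8] (size 1, max 8) hi=[] (size 0) -> median=8
Step 2: insert 48 -> lo=[8] (size 1, max 8) hi=[48] (size 1, min 48) -> median=28
Step 3: insert 20 -> lo=[8, 20] (size 2, max 20) hi=[48] (size 1, min 48) -> median=20
Step 4: insert 42 -> lo=[8, 20] (size 2, max 20) hi=[42, 48] (size 2, min 42) -> median=31
Step 5: insert 4 -> lo=[4, 8, 20] (size 3, max 20) hi=[42, 48] (size 2, min 42) -> median=20
Step 6: insert 7 -> lo=[4, 7, 8] (size 3, max 8) hi=[20, 42, 48] (size 3, min 20) -> median=14
Step 7: insert 4 -> lo=[4, 4, 7, 8] (size 4, max 8) hi=[20, 42, 48] (size 3, min 20) -> median=8
Step 8: insert 18 -> lo=[4, 4, 7, 8] (size 4, max 8) hi=[18, 20, 42, 48] (size 4, min 18) -> median=13
Step 9: insert 42 -> lo=[4, 4, 7, 8, 18] (size 5, max 18) hi=[20, 42, 42, 48] (size 4, min 20) -> median=18

Answer: 18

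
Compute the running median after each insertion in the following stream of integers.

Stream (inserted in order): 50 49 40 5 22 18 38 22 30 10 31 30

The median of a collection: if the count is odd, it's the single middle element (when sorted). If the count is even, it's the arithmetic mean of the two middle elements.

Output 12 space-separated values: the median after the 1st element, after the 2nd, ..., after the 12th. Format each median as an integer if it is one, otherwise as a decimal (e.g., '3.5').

Answer: 50 49.5 49 44.5 40 31 38 30 30 26 30 30

Derivation:
Step 1: insert 50 -> lo=[50] (size 1, max 50) hi=[] (size 0) -> median=50
Step 2: insert 49 -> lo=[49] (size 1, max 49) hi=[50] (size 1, min 50) -> median=49.5
Step 3: insert 40 -> lo=[40, 49] (size 2, max 49) hi=[50] (size 1, min 50) -> median=49
Step 4: insert 5 -> lo=[5, 40] (size 2, max 40) hi=[49, 50] (size 2, min 49) -> median=44.5
Step 5: insert 22 -> lo=[5, 22, 40] (size 3, max 40) hi=[49, 50] (size 2, min 49) -> median=40
Step 6: insert 18 -> lo=[5, 18, 22] (size 3, max 22) hi=[40, 49, 50] (size 3, min 40) -> median=31
Step 7: insert 38 -> lo=[5, 18, 22, 38] (size 4, max 38) hi=[40, 49, 50] (size 3, min 40) -> median=38
Step 8: insert 22 -> lo=[5, 18, 22, 22] (size 4, max 22) hi=[38, 40, 49, 50] (size 4, min 38) -> median=30
Step 9: insert 30 -> lo=[5, 18, 22, 22, 30] (size 5, max 30) hi=[38, 40, 49, 50] (size 4, min 38) -> median=30
Step 10: insert 10 -> lo=[5, 10, 18, 22, 22] (size 5, max 22) hi=[30, 38, 40, 49, 50] (size 5, min 30) -> median=26
Step 11: insert 31 -> lo=[5, 10, 18, 22, 22, 30] (size 6, max 30) hi=[31, 38, 40, 49, 50] (size 5, min 31) -> median=30
Step 12: insert 30 -> lo=[5, 10, 18, 22, 22, 30] (size 6, max 30) hi=[30, 31, 38, 40, 49, 50] (size 6, min 30) -> median=30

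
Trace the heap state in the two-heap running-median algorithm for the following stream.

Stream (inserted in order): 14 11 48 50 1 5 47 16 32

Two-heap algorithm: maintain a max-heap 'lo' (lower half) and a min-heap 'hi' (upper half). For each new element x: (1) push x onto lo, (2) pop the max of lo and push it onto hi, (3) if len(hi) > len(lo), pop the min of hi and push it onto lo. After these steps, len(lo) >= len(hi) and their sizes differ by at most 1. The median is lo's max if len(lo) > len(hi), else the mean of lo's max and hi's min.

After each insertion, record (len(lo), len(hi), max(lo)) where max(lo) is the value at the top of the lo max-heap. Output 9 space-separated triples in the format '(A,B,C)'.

Answer: (1,0,14) (1,1,11) (2,1,14) (2,2,14) (3,2,14) (3,3,11) (4,3,14) (4,4,14) (5,4,16)

Derivation:
Step 1: insert 14 -> lo=[14] hi=[] -> (len(lo)=1, len(hi)=0, max(lo)=14)
Step 2: insert 11 -> lo=[11] hi=[14] -> (len(lo)=1, len(hi)=1, max(lo)=11)
Step 3: insert 48 -> lo=[11, 14] hi=[48] -> (len(lo)=2, len(hi)=1, max(lo)=14)
Step 4: insert 50 -> lo=[11, 14] hi=[48, 50] -> (len(lo)=2, len(hi)=2, max(lo)=14)
Step 5: insert 1 -> lo=[1, 11, 14] hi=[48, 50] -> (len(lo)=3, len(hi)=2, max(lo)=14)
Step 6: insert 5 -> lo=[1, 5, 11] hi=[14, 48, 50] -> (len(lo)=3, len(hi)=3, max(lo)=11)
Step 7: insert 47 -> lo=[1, 5, 11, 14] hi=[47, 48, 50] -> (len(lo)=4, len(hi)=3, max(lo)=14)
Step 8: insert 16 -> lo=[1, 5, 11, 14] hi=[16, 47, 48, 50] -> (len(lo)=4, len(hi)=4, max(lo)=14)
Step 9: insert 32 -> lo=[1, 5, 11, 14, 16] hi=[32, 47, 48, 50] -> (len(lo)=5, len(hi)=4, max(lo)=16)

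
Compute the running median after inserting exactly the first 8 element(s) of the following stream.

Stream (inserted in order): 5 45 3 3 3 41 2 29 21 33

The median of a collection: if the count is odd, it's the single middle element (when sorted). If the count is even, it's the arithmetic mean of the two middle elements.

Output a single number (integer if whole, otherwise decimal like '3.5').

Answer: 4

Derivation:
Step 1: insert 5 -> lo=[5] (size 1, max 5) hi=[] (size 0) -> median=5
Step 2: insert 45 -> lo=[5] (size 1, max 5) hi=[45] (size 1, min 45) -> median=25
Step 3: insert 3 -> lo=[3, 5] (size 2, max 5) hi=[45] (size 1, min 45) -> median=5
Step 4: insert 3 -> lo=[3, 3] (size 2, max 3) hi=[5, 45] (size 2, min 5) -> median=4
Step 5: insert 3 -> lo=[3, 3, 3] (size 3, max 3) hi=[5, 45] (size 2, min 5) -> median=3
Step 6: insert 41 -> lo=[3, 3, 3] (size 3, max 3) hi=[5, 41, 45] (size 3, min 5) -> median=4
Step 7: insert 2 -> lo=[2, 3, 3, 3] (size 4, max 3) hi=[5, 41, 45] (size 3, min 5) -> median=3
Step 8: insert 29 -> lo=[2, 3, 3, 3] (size 4, max 3) hi=[5, 29, 41, 45] (size 4, min 5) -> median=4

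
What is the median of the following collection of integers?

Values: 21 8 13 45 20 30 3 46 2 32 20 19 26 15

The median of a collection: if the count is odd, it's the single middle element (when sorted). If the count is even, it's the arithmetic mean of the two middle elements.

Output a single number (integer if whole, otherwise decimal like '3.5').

Step 1: insert 21 -> lo=[21] (size 1, max 21) hi=[] (size 0) -> median=21
Step 2: insert 8 -> lo=[8] (size 1, max 8) hi=[21] (size 1, min 21) -> median=14.5
Step 3: insert 13 -> lo=[8, 13] (size 2, max 13) hi=[21] (size 1, min 21) -> median=13
Step 4: insert 45 -> lo=[8, 13] (size 2, max 13) hi=[21, 45] (size 2, min 21) -> median=17
Step 5: insert 20 -> lo=[8, 13, 20] (size 3, max 20) hi=[21, 45] (size 2, min 21) -> median=20
Step 6: insert 30 -> lo=[8, 13, 20] (size 3, max 20) hi=[21, 30, 45] (size 3, min 21) -> median=20.5
Step 7: insert 3 -> lo=[3, 8, 13, 20] (size 4, max 20) hi=[21, 30, 45] (size 3, min 21) -> median=20
Step 8: insert 46 -> lo=[3, 8, 13, 20] (size 4, max 20) hi=[21, 30, 45, 46] (size 4, min 21) -> median=20.5
Step 9: insert 2 -> lo=[2, 3, 8, 13, 20] (size 5, max 20) hi=[21, 30, 45, 46] (size 4, min 21) -> median=20
Step 10: insert 32 -> lo=[2, 3, 8, 13, 20] (size 5, max 20) hi=[21, 30, 32, 45, 46] (size 5, min 21) -> median=20.5
Step 11: insert 20 -> lo=[2, 3, 8, 13, 20, 20] (size 6, max 20) hi=[21, 30, 32, 45, 46] (size 5, min 21) -> median=20
Step 12: insert 19 -> lo=[2, 3, 8, 13, 19, 20] (size 6, max 20) hi=[20, 21, 30, 32, 45, 46] (size 6, min 20) -> median=20
Step 13: insert 26 -> lo=[2, 3, 8, 13, 19, 20, 20] (size 7, max 20) hi=[21, 26, 30, 32, 45, 46] (size 6, min 21) -> median=20
Step 14: insert 15 -> lo=[2, 3, 8, 13, 15, 19, 20] (size 7, max 20) hi=[20, 21, 26, 30, 32, 45, 46] (size 7, min 20) -> median=20

Answer: 20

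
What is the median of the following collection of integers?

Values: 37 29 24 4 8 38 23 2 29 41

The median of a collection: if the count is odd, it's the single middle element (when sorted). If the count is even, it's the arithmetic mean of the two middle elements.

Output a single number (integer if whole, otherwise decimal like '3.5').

Step 1: insert 37 -> lo=[37] (size 1, max 37) hi=[] (size 0) -> median=37
Step 2: insert 29 -> lo=[29] (size 1, max 29) hi=[37] (size 1, min 37) -> median=33
Step 3: insert 24 -> lo=[24, 29] (size 2, max 29) hi=[37] (size 1, min 37) -> median=29
Step 4: insert 4 -> lo=[4, 24] (size 2, max 24) hi=[29, 37] (size 2, min 29) -> median=26.5
Step 5: insert 8 -> lo=[4, 8, 24] (size 3, max 24) hi=[29, 37] (size 2, min 29) -> median=24
Step 6: insert 38 -> lo=[4, 8, 24] (size 3, max 24) hi=[29, 37, 38] (size 3, min 29) -> median=26.5
Step 7: insert 23 -> lo=[4, 8, 23, 24] (size 4, max 24) hi=[29, 37, 38] (size 3, min 29) -> median=24
Step 8: insert 2 -> lo=[2, 4, 8, 23] (size 4, max 23) hi=[24, 29, 37, 38] (size 4, min 24) -> median=23.5
Step 9: insert 29 -> lo=[2, 4, 8, 23, 24] (size 5, max 24) hi=[29, 29, 37, 38] (size 4, min 29) -> median=24
Step 10: insert 41 -> lo=[2, 4, 8, 23, 24] (size 5, max 24) hi=[29, 29, 37, 38, 41] (size 5, min 29) -> median=26.5

Answer: 26.5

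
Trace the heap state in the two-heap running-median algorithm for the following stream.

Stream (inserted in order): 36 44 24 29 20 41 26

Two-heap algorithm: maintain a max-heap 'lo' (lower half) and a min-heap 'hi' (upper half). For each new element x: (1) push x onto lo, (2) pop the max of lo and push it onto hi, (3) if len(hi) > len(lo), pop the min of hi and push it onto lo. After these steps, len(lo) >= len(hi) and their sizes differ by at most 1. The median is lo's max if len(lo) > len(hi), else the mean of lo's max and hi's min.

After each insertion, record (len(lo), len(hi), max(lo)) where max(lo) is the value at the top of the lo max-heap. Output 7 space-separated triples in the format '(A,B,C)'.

Answer: (1,0,36) (1,1,36) (2,1,36) (2,2,29) (3,2,29) (3,3,29) (4,3,29)

Derivation:
Step 1: insert 36 -> lo=[36] hi=[] -> (len(lo)=1, len(hi)=0, max(lo)=36)
Step 2: insert 44 -> lo=[36] hi=[44] -> (len(lo)=1, len(hi)=1, max(lo)=36)
Step 3: insert 24 -> lo=[24, 36] hi=[44] -> (len(lo)=2, len(hi)=1, max(lo)=36)
Step 4: insert 29 -> lo=[24, 29] hi=[36, 44] -> (len(lo)=2, len(hi)=2, max(lo)=29)
Step 5: insert 20 -> lo=[20, 24, 29] hi=[36, 44] -> (len(lo)=3, len(hi)=2, max(lo)=29)
Step 6: insert 41 -> lo=[20, 24, 29] hi=[36, 41, 44] -> (len(lo)=3, len(hi)=3, max(lo)=29)
Step 7: insert 26 -> lo=[20, 24, 26, 29] hi=[36, 41, 44] -> (len(lo)=4, len(hi)=3, max(lo)=29)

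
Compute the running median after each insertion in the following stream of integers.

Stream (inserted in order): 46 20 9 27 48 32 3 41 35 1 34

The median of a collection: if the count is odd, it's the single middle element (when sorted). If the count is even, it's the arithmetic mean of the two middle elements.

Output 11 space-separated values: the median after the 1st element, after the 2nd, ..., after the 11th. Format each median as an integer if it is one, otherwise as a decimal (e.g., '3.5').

Answer: 46 33 20 23.5 27 29.5 27 29.5 32 29.5 32

Derivation:
Step 1: insert 46 -> lo=[46] (size 1, max 46) hi=[] (size 0) -> median=46
Step 2: insert 20 -> lo=[20] (size 1, max 20) hi=[46] (size 1, min 46) -> median=33
Step 3: insert 9 -> lo=[9, 20] (size 2, max 20) hi=[46] (size 1, min 46) -> median=20
Step 4: insert 27 -> lo=[9, 20] (size 2, max 20) hi=[27, 46] (size 2, min 27) -> median=23.5
Step 5: insert 48 -> lo=[9, 20, 27] (size 3, max 27) hi=[46, 48] (size 2, min 46) -> median=27
Step 6: insert 32 -> lo=[9, 20, 27] (size 3, max 27) hi=[32, 46, 48] (size 3, min 32) -> median=29.5
Step 7: insert 3 -> lo=[3, 9, 20, 27] (size 4, max 27) hi=[32, 46, 48] (size 3, min 32) -> median=27
Step 8: insert 41 -> lo=[3, 9, 20, 27] (size 4, max 27) hi=[32, 41, 46, 48] (size 4, min 32) -> median=29.5
Step 9: insert 35 -> lo=[3, 9, 20, 27, 32] (size 5, max 32) hi=[35, 41, 46, 48] (size 4, min 35) -> median=32
Step 10: insert 1 -> lo=[1, 3, 9, 20, 27] (size 5, max 27) hi=[32, 35, 41, 46, 48] (size 5, min 32) -> median=29.5
Step 11: insert 34 -> lo=[1, 3, 9, 20, 27, 32] (size 6, max 32) hi=[34, 35, 41, 46, 48] (size 5, min 34) -> median=32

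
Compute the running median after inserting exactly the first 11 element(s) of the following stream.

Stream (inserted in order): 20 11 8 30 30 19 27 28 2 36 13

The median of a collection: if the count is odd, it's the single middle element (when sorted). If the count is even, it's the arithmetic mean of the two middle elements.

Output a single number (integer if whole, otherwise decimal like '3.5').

Step 1: insert 20 -> lo=[20] (size 1, max 20) hi=[] (size 0) -> median=20
Step 2: insert 11 -> lo=[11] (size 1, max 11) hi=[20] (size 1, min 20) -> median=15.5
Step 3: insert 8 -> lo=[8, 11] (size 2, max 11) hi=[20] (size 1, min 20) -> median=11
Step 4: insert 30 -> lo=[8, 11] (size 2, max 11) hi=[20, 30] (size 2, min 20) -> median=15.5
Step 5: insert 30 -> lo=[8, 11, 20] (size 3, max 20) hi=[30, 30] (size 2, min 30) -> median=20
Step 6: insert 19 -> lo=[8, 11, 19] (size 3, max 19) hi=[20, 30, 30] (size 3, min 20) -> median=19.5
Step 7: insert 27 -> lo=[8, 11, 19, 20] (size 4, max 20) hi=[27, 30, 30] (size 3, min 27) -> median=20
Step 8: insert 28 -> lo=[8, 11, 19, 20] (size 4, max 20) hi=[27, 28, 30, 30] (size 4, min 27) -> median=23.5
Step 9: insert 2 -> lo=[2, 8, 11, 19, 20] (size 5, max 20) hi=[27, 28, 30, 30] (size 4, min 27) -> median=20
Step 10: insert 36 -> lo=[2, 8, 11, 19, 20] (size 5, max 20) hi=[27, 28, 30, 30, 36] (size 5, min 27) -> median=23.5
Step 11: insert 13 -> lo=[2, 8, 11, 13, 19, 20] (size 6, max 20) hi=[27, 28, 30, 30, 36] (size 5, min 27) -> median=20

Answer: 20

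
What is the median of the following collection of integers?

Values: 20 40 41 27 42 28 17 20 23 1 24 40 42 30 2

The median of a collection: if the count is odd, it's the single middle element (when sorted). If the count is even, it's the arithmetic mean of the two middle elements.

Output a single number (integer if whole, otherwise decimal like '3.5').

Answer: 27

Derivation:
Step 1: insert 20 -> lo=[20] (size 1, max 20) hi=[] (size 0) -> median=20
Step 2: insert 40 -> lo=[20] (size 1, max 20) hi=[40] (size 1, min 40) -> median=30
Step 3: insert 41 -> lo=[20, 40] (size 2, max 40) hi=[41] (size 1, min 41) -> median=40
Step 4: insert 27 -> lo=[20, 27] (size 2, max 27) hi=[40, 41] (size 2, min 40) -> median=33.5
Step 5: insert 42 -> lo=[20, 27, 40] (size 3, max 40) hi=[41, 42] (size 2, min 41) -> median=40
Step 6: insert 28 -> lo=[20, 27, 28] (size 3, max 28) hi=[40, 41, 42] (size 3, min 40) -> median=34
Step 7: insert 17 -> lo=[17, 20, 27, 28] (size 4, max 28) hi=[40, 41, 42] (size 3, min 40) -> median=28
Step 8: insert 20 -> lo=[17, 20, 20, 27] (size 4, max 27) hi=[28, 40, 41, 42] (size 4, min 28) -> median=27.5
Step 9: insert 23 -> lo=[17, 20, 20, 23, 27] (size 5, max 27) hi=[28, 40, 41, 42] (size 4, min 28) -> median=27
Step 10: insert 1 -> lo=[1, 17, 20, 20, 23] (size 5, max 23) hi=[27, 28, 40, 41, 42] (size 5, min 27) -> median=25
Step 11: insert 24 -> lo=[1, 17, 20, 20, 23, 24] (size 6, max 24) hi=[27, 28, 40, 41, 42] (size 5, min 27) -> median=24
Step 12: insert 40 -> lo=[1, 17, 20, 20, 23, 24] (size 6, max 24) hi=[27, 28, 40, 40, 41, 42] (size 6, min 27) -> median=25.5
Step 13: insert 42 -> lo=[1, 17, 20, 20, 23, 24, 27] (size 7, max 27) hi=[28, 40, 40, 41, 42, 42] (size 6, min 28) -> median=27
Step 14: insert 30 -> lo=[1, 17, 20, 20, 23, 24, 27] (size 7, max 27) hi=[28, 30, 40, 40, 41, 42, 42] (size 7, min 28) -> median=27.5
Step 15: insert 2 -> lo=[1, 2, 17, 20, 20, 23, 24, 27] (size 8, max 27) hi=[28, 30, 40, 40, 41, 42, 42] (size 7, min 28) -> median=27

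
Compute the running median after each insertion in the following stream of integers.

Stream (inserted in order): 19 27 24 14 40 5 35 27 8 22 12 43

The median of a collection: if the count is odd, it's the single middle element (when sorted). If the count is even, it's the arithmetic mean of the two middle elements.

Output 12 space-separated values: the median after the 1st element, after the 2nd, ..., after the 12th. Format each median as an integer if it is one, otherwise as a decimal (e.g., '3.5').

Answer: 19 23 24 21.5 24 21.5 24 25.5 24 23 22 23

Derivation:
Step 1: insert 19 -> lo=[19] (size 1, max 19) hi=[] (size 0) -> median=19
Step 2: insert 27 -> lo=[19] (size 1, max 19) hi=[27] (size 1, min 27) -> median=23
Step 3: insert 24 -> lo=[19, 24] (size 2, max 24) hi=[27] (size 1, min 27) -> median=24
Step 4: insert 14 -> lo=[14, 19] (size 2, max 19) hi=[24, 27] (size 2, min 24) -> median=21.5
Step 5: insert 40 -> lo=[14, 19, 24] (size 3, max 24) hi=[27, 40] (size 2, min 27) -> median=24
Step 6: insert 5 -> lo=[5, 14, 19] (size 3, max 19) hi=[24, 27, 40] (size 3, min 24) -> median=21.5
Step 7: insert 35 -> lo=[5, 14, 19, 24] (size 4, max 24) hi=[27, 35, 40] (size 3, min 27) -> median=24
Step 8: insert 27 -> lo=[5, 14, 19, 24] (size 4, max 24) hi=[27, 27, 35, 40] (size 4, min 27) -> median=25.5
Step 9: insert 8 -> lo=[5, 8, 14, 19, 24] (size 5, max 24) hi=[27, 27, 35, 40] (size 4, min 27) -> median=24
Step 10: insert 22 -> lo=[5, 8, 14, 19, 22] (size 5, max 22) hi=[24, 27, 27, 35, 40] (size 5, min 24) -> median=23
Step 11: insert 12 -> lo=[5, 8, 12, 14, 19, 22] (size 6, max 22) hi=[24, 27, 27, 35, 40] (size 5, min 24) -> median=22
Step 12: insert 43 -> lo=[5, 8, 12, 14, 19, 22] (size 6, max 22) hi=[24, 27, 27, 35, 40, 43] (size 6, min 24) -> median=23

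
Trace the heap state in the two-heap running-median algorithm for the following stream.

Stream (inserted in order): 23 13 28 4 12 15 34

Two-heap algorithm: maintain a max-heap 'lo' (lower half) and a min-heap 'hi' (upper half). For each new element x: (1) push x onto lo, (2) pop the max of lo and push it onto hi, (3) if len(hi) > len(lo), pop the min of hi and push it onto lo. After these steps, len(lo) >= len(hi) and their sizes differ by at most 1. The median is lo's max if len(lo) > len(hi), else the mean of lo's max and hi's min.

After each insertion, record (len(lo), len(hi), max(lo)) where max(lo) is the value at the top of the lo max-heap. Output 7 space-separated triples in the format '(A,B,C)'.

Step 1: insert 23 -> lo=[23] hi=[] -> (len(lo)=1, len(hi)=0, max(lo)=23)
Step 2: insert 13 -> lo=[13] hi=[23] -> (len(lo)=1, len(hi)=1, max(lo)=13)
Step 3: insert 28 -> lo=[13, 23] hi=[28] -> (len(lo)=2, len(hi)=1, max(lo)=23)
Step 4: insert 4 -> lo=[4, 13] hi=[23, 28] -> (len(lo)=2, len(hi)=2, max(lo)=13)
Step 5: insert 12 -> lo=[4, 12, 13] hi=[23, 28] -> (len(lo)=3, len(hi)=2, max(lo)=13)
Step 6: insert 15 -> lo=[4, 12, 13] hi=[15, 23, 28] -> (len(lo)=3, len(hi)=3, max(lo)=13)
Step 7: insert 34 -> lo=[4, 12, 13, 15] hi=[23, 28, 34] -> (len(lo)=4, len(hi)=3, max(lo)=15)

Answer: (1,0,23) (1,1,13) (2,1,23) (2,2,13) (3,2,13) (3,3,13) (4,3,15)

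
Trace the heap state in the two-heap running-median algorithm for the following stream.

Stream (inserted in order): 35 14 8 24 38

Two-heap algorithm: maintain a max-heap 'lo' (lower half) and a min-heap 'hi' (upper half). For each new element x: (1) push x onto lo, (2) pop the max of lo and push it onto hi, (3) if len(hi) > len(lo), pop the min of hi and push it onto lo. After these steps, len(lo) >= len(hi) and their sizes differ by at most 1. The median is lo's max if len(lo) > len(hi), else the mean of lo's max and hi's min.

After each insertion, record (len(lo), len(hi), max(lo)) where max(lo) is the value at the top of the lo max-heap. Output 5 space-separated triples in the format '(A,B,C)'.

Step 1: insert 35 -> lo=[35] hi=[] -> (len(lo)=1, len(hi)=0, max(lo)=35)
Step 2: insert 14 -> lo=[14] hi=[35] -> (len(lo)=1, len(hi)=1, max(lo)=14)
Step 3: insert 8 -> lo=[8, 14] hi=[35] -> (len(lo)=2, len(hi)=1, max(lo)=14)
Step 4: insert 24 -> lo=[8, 14] hi=[24, 35] -> (len(lo)=2, len(hi)=2, max(lo)=14)
Step 5: insert 38 -> lo=[8, 14, 24] hi=[35, 38] -> (len(lo)=3, len(hi)=2, max(lo)=24)

Answer: (1,0,35) (1,1,14) (2,1,14) (2,2,14) (3,2,24)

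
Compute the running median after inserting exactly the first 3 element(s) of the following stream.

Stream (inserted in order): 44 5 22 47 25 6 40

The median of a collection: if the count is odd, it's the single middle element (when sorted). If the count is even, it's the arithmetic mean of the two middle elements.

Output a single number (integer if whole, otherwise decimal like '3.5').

Answer: 22

Derivation:
Step 1: insert 44 -> lo=[44] (size 1, max 44) hi=[] (size 0) -> median=44
Step 2: insert 5 -> lo=[5] (size 1, max 5) hi=[44] (size 1, min 44) -> median=24.5
Step 3: insert 22 -> lo=[5, 22] (size 2, max 22) hi=[44] (size 1, min 44) -> median=22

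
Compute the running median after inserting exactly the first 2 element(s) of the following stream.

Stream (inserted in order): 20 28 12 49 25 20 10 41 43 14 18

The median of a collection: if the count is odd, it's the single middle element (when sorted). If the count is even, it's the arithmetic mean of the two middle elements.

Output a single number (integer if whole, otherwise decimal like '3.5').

Answer: 24

Derivation:
Step 1: insert 20 -> lo=[20] (size 1, max 20) hi=[] (size 0) -> median=20
Step 2: insert 28 -> lo=[20] (size 1, max 20) hi=[28] (size 1, min 28) -> median=24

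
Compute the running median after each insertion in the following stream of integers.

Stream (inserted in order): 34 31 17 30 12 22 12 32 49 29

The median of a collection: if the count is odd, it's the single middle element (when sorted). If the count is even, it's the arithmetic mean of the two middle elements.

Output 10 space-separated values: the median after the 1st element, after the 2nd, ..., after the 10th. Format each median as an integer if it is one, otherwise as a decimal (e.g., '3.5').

Answer: 34 32.5 31 30.5 30 26 22 26 30 29.5

Derivation:
Step 1: insert 34 -> lo=[34] (size 1, max 34) hi=[] (size 0) -> median=34
Step 2: insert 31 -> lo=[31] (size 1, max 31) hi=[34] (size 1, min 34) -> median=32.5
Step 3: insert 17 -> lo=[17, 31] (size 2, max 31) hi=[34] (size 1, min 34) -> median=31
Step 4: insert 30 -> lo=[17, 30] (size 2, max 30) hi=[31, 34] (size 2, min 31) -> median=30.5
Step 5: insert 12 -> lo=[12, 17, 30] (size 3, max 30) hi=[31, 34] (size 2, min 31) -> median=30
Step 6: insert 22 -> lo=[12, 17, 22] (size 3, max 22) hi=[30, 31, 34] (size 3, min 30) -> median=26
Step 7: insert 12 -> lo=[12, 12, 17, 22] (size 4, max 22) hi=[30, 31, 34] (size 3, min 30) -> median=22
Step 8: insert 32 -> lo=[12, 12, 17, 22] (size 4, max 22) hi=[30, 31, 32, 34] (size 4, min 30) -> median=26
Step 9: insert 49 -> lo=[12, 12, 17, 22, 30] (size 5, max 30) hi=[31, 32, 34, 49] (size 4, min 31) -> median=30
Step 10: insert 29 -> lo=[12, 12, 17, 22, 29] (size 5, max 29) hi=[30, 31, 32, 34, 49] (size 5, min 30) -> median=29.5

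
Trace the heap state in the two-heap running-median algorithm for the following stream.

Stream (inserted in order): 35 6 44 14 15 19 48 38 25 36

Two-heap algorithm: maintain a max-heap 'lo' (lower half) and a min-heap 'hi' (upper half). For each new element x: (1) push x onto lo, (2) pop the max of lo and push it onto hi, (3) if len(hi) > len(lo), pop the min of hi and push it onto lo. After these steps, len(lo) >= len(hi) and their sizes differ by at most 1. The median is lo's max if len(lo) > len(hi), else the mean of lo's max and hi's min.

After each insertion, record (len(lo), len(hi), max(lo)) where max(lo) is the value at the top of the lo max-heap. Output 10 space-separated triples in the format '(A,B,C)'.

Answer: (1,0,35) (1,1,6) (2,1,35) (2,2,14) (3,2,15) (3,3,15) (4,3,19) (4,4,19) (5,4,25) (5,5,25)

Derivation:
Step 1: insert 35 -> lo=[35] hi=[] -> (len(lo)=1, len(hi)=0, max(lo)=35)
Step 2: insert 6 -> lo=[6] hi=[35] -> (len(lo)=1, len(hi)=1, max(lo)=6)
Step 3: insert 44 -> lo=[6, 35] hi=[44] -> (len(lo)=2, len(hi)=1, max(lo)=35)
Step 4: insert 14 -> lo=[6, 14] hi=[35, 44] -> (len(lo)=2, len(hi)=2, max(lo)=14)
Step 5: insert 15 -> lo=[6, 14, 15] hi=[35, 44] -> (len(lo)=3, len(hi)=2, max(lo)=15)
Step 6: insert 19 -> lo=[6, 14, 15] hi=[19, 35, 44] -> (len(lo)=3, len(hi)=3, max(lo)=15)
Step 7: insert 48 -> lo=[6, 14, 15, 19] hi=[35, 44, 48] -> (len(lo)=4, len(hi)=3, max(lo)=19)
Step 8: insert 38 -> lo=[6, 14, 15, 19] hi=[35, 38, 44, 48] -> (len(lo)=4, len(hi)=4, max(lo)=19)
Step 9: insert 25 -> lo=[6, 14, 15, 19, 25] hi=[35, 38, 44, 48] -> (len(lo)=5, len(hi)=4, max(lo)=25)
Step 10: insert 36 -> lo=[6, 14, 15, 19, 25] hi=[35, 36, 38, 44, 48] -> (len(lo)=5, len(hi)=5, max(lo)=25)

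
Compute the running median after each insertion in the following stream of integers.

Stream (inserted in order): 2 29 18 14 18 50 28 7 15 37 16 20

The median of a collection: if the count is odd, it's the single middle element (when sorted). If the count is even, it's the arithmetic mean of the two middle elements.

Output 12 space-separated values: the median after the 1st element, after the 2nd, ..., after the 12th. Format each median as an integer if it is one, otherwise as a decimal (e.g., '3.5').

Answer: 2 15.5 18 16 18 18 18 18 18 18 18 18

Derivation:
Step 1: insert 2 -> lo=[2] (size 1, max 2) hi=[] (size 0) -> median=2
Step 2: insert 29 -> lo=[2] (size 1, max 2) hi=[29] (size 1, min 29) -> median=15.5
Step 3: insert 18 -> lo=[2, 18] (size 2, max 18) hi=[29] (size 1, min 29) -> median=18
Step 4: insert 14 -> lo=[2, 14] (size 2, max 14) hi=[18, 29] (size 2, min 18) -> median=16
Step 5: insert 18 -> lo=[2, 14, 18] (size 3, max 18) hi=[18, 29] (size 2, min 18) -> median=18
Step 6: insert 50 -> lo=[2, 14, 18] (size 3, max 18) hi=[18, 29, 50] (size 3, min 18) -> median=18
Step 7: insert 28 -> lo=[2, 14, 18, 18] (size 4, max 18) hi=[28, 29, 50] (size 3, min 28) -> median=18
Step 8: insert 7 -> lo=[2, 7, 14, 18] (size 4, max 18) hi=[18, 28, 29, 50] (size 4, min 18) -> median=18
Step 9: insert 15 -> lo=[2, 7, 14, 15, 18] (size 5, max 18) hi=[18, 28, 29, 50] (size 4, min 18) -> median=18
Step 10: insert 37 -> lo=[2, 7, 14, 15, 18] (size 5, max 18) hi=[18, 28, 29, 37, 50] (size 5, min 18) -> median=18
Step 11: insert 16 -> lo=[2, 7, 14, 15, 16, 18] (size 6, max 18) hi=[18, 28, 29, 37, 50] (size 5, min 18) -> median=18
Step 12: insert 20 -> lo=[2, 7, 14, 15, 16, 18] (size 6, max 18) hi=[18, 20, 28, 29, 37, 50] (size 6, min 18) -> median=18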